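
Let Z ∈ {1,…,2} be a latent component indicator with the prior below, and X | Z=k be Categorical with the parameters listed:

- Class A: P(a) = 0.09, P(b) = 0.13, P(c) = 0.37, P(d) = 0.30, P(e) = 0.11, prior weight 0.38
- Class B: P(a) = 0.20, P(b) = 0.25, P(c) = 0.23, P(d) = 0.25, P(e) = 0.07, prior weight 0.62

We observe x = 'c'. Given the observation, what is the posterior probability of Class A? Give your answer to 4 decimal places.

0.4965

Posterior ∝ prior × likelihood, so P(k | x) ∝ P(Z=k) f_k(x); normalise over all components.
Evaluate each component's likelihood at the observed value:
  p_A = P(c | comp) = 0.37
  p_B = P(c | comp) = 0.23
Unnormalised posteriors:
  P(Z=A)·p_A = 0.38 × 0.37 = 0.1406
  P(Z=B)·p_B = 0.62 × 0.23 = 0.1426
Denominator: 0.1406 + 0.1426 = 0.2832
P(Class A | 'c') ≈ 0.4965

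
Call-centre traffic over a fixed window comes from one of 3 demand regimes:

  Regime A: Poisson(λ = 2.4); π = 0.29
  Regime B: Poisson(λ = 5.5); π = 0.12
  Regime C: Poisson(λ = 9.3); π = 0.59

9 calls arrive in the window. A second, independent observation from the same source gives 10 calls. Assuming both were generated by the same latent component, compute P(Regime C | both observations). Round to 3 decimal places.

P(component k | x) = π_k·f_k(x) / marginal(x), where marginal(x) = Σ_j π_j·f_j(x).
Since both observations come from the same component, the likelihood for component k is f_k(x₁)·f_k(x₂).
  p_A = [e^(−2.4)·2.4^9/9! = 0.000660437] × [0.000158505] = 1.04682e-07
  p_B = [e^(−5.5)·5.5^9/9! = 0.0518659] × [0.0285262] = 0.00147954
  p_C = [e^(−9.3)·9.3^9/9! = 0.131113] × [0.121935] = 0.0159872
Multiply by the mixture weights:
  π_A·p_A = 0.29 × 1.04682e-07 = 3.03579e-08
  π_B·p_B = 0.12 × 0.00147954 = 0.000177544
  π_C·p_C = 0.59 × 0.0159872 = 0.00943245
Denominator: 3.03579e-08 + 0.000177544 + 0.00943245 = 0.00961003
So the posterior for Regime C is 0.00943245 / 0.00961003 ≈ 0.982.

0.982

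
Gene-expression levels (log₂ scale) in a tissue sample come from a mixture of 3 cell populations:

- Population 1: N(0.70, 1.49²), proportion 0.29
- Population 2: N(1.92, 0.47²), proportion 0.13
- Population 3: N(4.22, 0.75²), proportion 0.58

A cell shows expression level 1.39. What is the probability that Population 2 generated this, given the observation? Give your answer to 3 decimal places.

Posterior ∝ prior × likelihood, so P(k | x) ∝ P(Z=k) f_k(x); normalise over all components.
Normal densities:
  p_1 = 0.240523
  p_2 = 0.449453
  p_3 = 0.000430623
Weight by the priors:
  P(Z=1)·p_1 = 0.29 × 0.240523 = 0.0697517
  P(Z=2)·p_2 = 0.13 × 0.449453 = 0.0584289
  P(Z=3)·p_3 = 0.58 × 0.000430623 = 0.000249761
Evidence: 0.0697517 + 0.0584289 + 0.000249761 = 0.12843
So the posterior for Population 2 is 0.0584289 / 0.12843 ≈ 0.455.

0.455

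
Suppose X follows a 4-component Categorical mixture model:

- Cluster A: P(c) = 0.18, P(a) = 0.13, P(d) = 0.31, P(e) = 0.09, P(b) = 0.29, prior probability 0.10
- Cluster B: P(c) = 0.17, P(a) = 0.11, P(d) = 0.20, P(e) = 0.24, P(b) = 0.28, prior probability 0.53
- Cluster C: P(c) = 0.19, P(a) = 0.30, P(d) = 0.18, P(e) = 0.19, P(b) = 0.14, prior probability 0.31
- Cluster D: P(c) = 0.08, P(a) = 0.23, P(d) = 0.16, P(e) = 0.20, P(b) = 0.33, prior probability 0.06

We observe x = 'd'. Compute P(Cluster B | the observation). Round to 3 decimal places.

0.524

The responsibility of component k is P(Z=k) f_k(x) divided by Σ_j P(Z=j) f_j(x).
Component likelihoods at x = 'd':
  p_A = 0.31
  p_B = 0.2
  p_C = 0.18
  p_D = 0.16
Multiply by the mixture weights:
  P(Z=A)·p_A = 0.10 × 0.31 = 0.031
  P(Z=B)·p_B = 0.53 × 0.2 = 0.106
  P(Z=C)·p_C = 0.31 × 0.18 = 0.0558
  P(Z=D)·p_D = 0.06 × 0.16 = 0.0096
Normaliser: 0.031 + 0.106 + 0.0558 + 0.0096 = 0.2024
P(Cluster B | the observation) ≈ 0.524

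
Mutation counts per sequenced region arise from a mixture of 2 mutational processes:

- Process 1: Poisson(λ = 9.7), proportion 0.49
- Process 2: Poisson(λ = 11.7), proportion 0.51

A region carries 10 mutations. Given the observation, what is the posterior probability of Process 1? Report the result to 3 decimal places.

The responsibility of component k is w_k f_k(x) divided by Σ_j w_j f_j(x).
Poisson probabilities:
  L_1 = e^(−9.7)·9.7^10/10! = 0.124537
  L_2 = e^(−11.7)·11.7^10/10! = 0.109863
Prior × likelihood for each component:
  w_1·L_1 = 0.49 × 0.124537 = 0.0610231
  w_2·L_2 = 0.51 × 0.109863 = 0.05603
Marginal: 0.0610231 + 0.05603 = 0.117053
P(Process 1 | the observation) = 0.0610231 / 0.117053 ≈ 0.521

0.521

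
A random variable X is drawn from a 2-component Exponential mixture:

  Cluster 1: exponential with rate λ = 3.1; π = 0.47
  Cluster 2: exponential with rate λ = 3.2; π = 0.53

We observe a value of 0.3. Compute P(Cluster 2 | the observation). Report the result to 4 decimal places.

0.5304

The responsibility of component k is π_k f_k(x) divided by Σ_j π_j f_j(x).
Component likelihoods at x = 0.3:
  f_1 = 3.1·e^(−3.1·0.3) = 3.1·e^(−0.9300) = 1.22312
  f_2 = 3.2·e^(−3.2·0.3) = 3.2·e^(−0.9600) = 1.22526
Prior × likelihood for each component:
  π_1·f_1 = 0.47 × 1.22312 = 0.574865
  π_2·f_2 = 0.53 × 1.22526 = 0.649386
Evidence: 0.574865 + 0.649386 = 1.22425
Responsibility of Cluster 2: 0.649386 / 1.22425 ≈ 0.5304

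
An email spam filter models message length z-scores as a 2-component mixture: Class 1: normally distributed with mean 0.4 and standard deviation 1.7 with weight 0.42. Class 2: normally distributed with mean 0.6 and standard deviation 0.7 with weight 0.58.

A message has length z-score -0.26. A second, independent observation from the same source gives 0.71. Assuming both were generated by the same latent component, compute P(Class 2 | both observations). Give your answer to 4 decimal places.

0.8057

Posterior ∝ prior × likelihood, so P(k | x) ∝ π_k f_k(x); normalise over all components.
Since both observations come from the same component, the likelihood for component k is f_k(x₁)·f_k(x₂).
  f_1 = [0.217636] × [0.230802] = 0.050231
  f_2 = [0.267949] × [0.562924] = 0.150835
Multiply by the mixture weights:
  π_1·f_1 = 0.42 × 0.050231 = 0.021097
  π_2·f_2 = 0.58 × 0.150835 = 0.0874844
Marginal: 0.021097 + 0.0874844 = 0.108581
Responsibility of Class 2: 0.0874844 / 0.108581 ≈ 0.8057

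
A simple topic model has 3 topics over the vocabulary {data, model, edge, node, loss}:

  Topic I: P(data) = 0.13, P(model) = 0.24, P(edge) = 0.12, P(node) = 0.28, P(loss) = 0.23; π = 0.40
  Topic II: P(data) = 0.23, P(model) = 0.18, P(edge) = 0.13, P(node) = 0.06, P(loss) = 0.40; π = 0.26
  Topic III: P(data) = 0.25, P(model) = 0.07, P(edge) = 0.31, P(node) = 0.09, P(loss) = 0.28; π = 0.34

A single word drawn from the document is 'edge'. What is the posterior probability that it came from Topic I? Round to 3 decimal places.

0.256

The responsibility of component k is P(Z=k) f_k(x) divided by Σ_j P(Z=j) f_j(x).
Component likelihoods at x = 'edge':
  L_I = 0.12
  L_II = 0.13
  L_III = 0.31
Weight by the priors:
  P(Z=I)·L_I = 0.40 × 0.12 = 0.048
  P(Z=II)·L_II = 0.26 × 0.13 = 0.0338
  P(Z=III)·L_III = 0.34 × 0.31 = 0.1054
Marginal: 0.048 + 0.0338 + 0.1054 = 0.1872
So the posterior for Topic I is 0.048 / 0.1872 ≈ 0.256.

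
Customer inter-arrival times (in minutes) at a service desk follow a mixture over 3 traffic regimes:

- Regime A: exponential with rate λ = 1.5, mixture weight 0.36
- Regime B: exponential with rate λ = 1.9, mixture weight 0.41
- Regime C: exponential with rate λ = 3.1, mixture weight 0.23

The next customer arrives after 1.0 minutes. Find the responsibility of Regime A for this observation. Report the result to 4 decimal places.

The responsibility of component k is π_k f_k(x) divided by Σ_j π_j f_j(x).
Exponential densities:
  L_A = 0.334695
  L_B = 0.28418
  L_C = 0.139653
Prior × likelihood for each component:
  π_A·L_A = 0.36 × 0.334695 = 0.12049
  π_B·L_B = 0.41 × 0.28418 = 0.116514
  π_C·L_C = 0.23 × 0.139653 = 0.0321201
Denominator: 0.12049 + 0.116514 + 0.0321201 = 0.269124
P(Regime A | 1.0 minutes) ≈ 0.4477

0.4477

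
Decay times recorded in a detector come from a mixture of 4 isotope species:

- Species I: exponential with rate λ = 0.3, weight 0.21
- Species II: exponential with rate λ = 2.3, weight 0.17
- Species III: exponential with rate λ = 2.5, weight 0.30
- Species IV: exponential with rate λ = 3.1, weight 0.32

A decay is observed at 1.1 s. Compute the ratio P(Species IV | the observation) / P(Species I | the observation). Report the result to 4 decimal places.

Only the two components matter; the odds are (π_i f_i(x)) / (π_j f_j(x)).
Exponential densities:
  p_I = 0.215677
  p_II = 0.183216
  p_III = 0.15982
  p_IV = 0.102428
0.0327769 / 0.0452922 ≈ 0.7237

0.7237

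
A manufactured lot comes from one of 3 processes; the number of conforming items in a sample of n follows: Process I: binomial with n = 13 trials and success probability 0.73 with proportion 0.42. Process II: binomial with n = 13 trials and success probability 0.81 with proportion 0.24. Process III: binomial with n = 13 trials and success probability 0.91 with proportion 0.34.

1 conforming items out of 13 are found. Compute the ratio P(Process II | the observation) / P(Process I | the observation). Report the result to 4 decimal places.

0.0093

Posterior odds = (π_i f_i(x)) / (π_j f_j(x)); the normalising sum cancels.
Binomial probabilities:
  f_I = C(13,1)·0.73^1·0.27^12 = 13·0.73·1.50095e-07 = 1.4244e-06
  f_II = C(13,1)·0.81^1·0.19^12 = 13·0.81·2.21331e-09 = 2.33062e-08
  f_III = C(13,1)·0.91^1·0.09^12 = 13·0.91·2.8243e-13 = 3.34114e-12
5.59349e-09 / 5.98247e-07 ≈ 0.0093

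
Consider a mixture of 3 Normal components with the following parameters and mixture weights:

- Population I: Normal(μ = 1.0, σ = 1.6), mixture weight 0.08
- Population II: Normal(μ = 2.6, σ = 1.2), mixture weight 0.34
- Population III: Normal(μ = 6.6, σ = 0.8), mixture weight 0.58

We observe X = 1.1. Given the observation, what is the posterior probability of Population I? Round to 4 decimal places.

0.2778

The responsibility of component k is π_k f_k(x) divided by Σ_j π_j f_j(x).
Evaluate each component's likelihood at the observed value:
  L_I = 0.248852
  L_II = 0.152208
  L_III = 2.71782e-11
Multiply by the mixture weights:
  π_I·L_I = 0.08 × 0.248852 = 0.0199082
  π_II·L_II = 0.34 × 0.152208 = 0.0517506
  π_III·L_III = 0.58 × 2.71782e-11 = 1.57633e-11
Sum: 0.0199082 + 0.0517506 + 1.57633e-11 = 0.0716588
P(Population I | data) ≈ 0.2778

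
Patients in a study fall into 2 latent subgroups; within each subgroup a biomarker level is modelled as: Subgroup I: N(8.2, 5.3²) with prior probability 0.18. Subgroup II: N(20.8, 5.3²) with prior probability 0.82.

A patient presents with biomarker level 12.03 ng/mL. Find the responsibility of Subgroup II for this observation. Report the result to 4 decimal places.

0.6007

Posterior ∝ prior × likelihood, so P(k | x) ∝ π_k f_k(x); normalise over all components.
Evaluate each component's likelihood at the observed value:
  L_I = (1/(5.3·√(2π)))·exp(−(12.03−8.2)²/(2·5.3²)) = 0.075272·exp(-0.26111) = 0.0579746
  L_II = (1/(5.3·√(2π)))·exp(−(12.03−20.8)²/(2·5.3²)) = 0.075272·exp(-1.36904) = 0.0191455
Weight by the priors:
  π_I·L_I = 0.18 × 0.0579746 = 0.0104354
  π_II·L_II = 0.82 × 0.0191455 = 0.0156993
Marginal: 0.0104354 + 0.0156993 = 0.0261347
Responsibility of Subgroup II: 0.0156993 / 0.0261347 ≈ 0.6007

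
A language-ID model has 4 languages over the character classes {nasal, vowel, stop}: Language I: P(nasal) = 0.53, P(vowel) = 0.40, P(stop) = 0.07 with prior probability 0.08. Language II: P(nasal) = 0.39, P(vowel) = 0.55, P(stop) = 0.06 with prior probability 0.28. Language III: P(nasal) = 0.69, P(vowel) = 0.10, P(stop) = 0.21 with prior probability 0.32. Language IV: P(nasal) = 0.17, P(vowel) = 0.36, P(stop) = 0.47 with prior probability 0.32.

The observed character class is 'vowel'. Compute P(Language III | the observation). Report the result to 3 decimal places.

Apply Bayes' rule: the posterior for each component is proportional to its prior times its likelihood at x.
Evaluate each component's likelihood at the observed value:
  L_I = P(vowel | comp) = 0.40
  L_II = P(vowel | comp) = 0.55
  L_III = P(vowel | comp) = 0.10
  L_IV = P(vowel | comp) = 0.36
Unnormalised posteriors:
  P(Z=I)·L_I = 0.08 × 0.4 = 0.032
  P(Z=II)·L_II = 0.28 × 0.55 = 0.154
  P(Z=III)·L_III = 0.32 × 0.1 = 0.032
  P(Z=IV)·L_IV = 0.32 × 0.36 = 0.1152
Denominator: 0.032 + 0.154 + 0.032 + 0.1152 = 0.3332
Responsibility of Language III: 0.032 / 0.3332 ≈ 0.096

0.096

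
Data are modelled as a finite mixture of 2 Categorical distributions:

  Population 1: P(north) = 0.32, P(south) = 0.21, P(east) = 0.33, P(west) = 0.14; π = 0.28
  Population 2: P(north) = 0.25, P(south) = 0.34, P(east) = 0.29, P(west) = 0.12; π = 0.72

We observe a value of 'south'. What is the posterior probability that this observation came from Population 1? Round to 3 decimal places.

0.194

Apply Bayes' rule: the posterior for each component is proportional to its prior times its likelihood at x.
Categorical probabilities:
  p_1 = P(south | comp) = 0.21
  p_2 = P(south | comp) = 0.34
Unnormalised posteriors:
  π_1·p_1 = 0.28 × 0.21 = 0.0588
  π_2·p_2 = 0.72 × 0.34 = 0.2448
Sum: 0.0588 + 0.2448 = 0.3036
So the posterior for Population 1 is 0.0588 / 0.3036 ≈ 0.194.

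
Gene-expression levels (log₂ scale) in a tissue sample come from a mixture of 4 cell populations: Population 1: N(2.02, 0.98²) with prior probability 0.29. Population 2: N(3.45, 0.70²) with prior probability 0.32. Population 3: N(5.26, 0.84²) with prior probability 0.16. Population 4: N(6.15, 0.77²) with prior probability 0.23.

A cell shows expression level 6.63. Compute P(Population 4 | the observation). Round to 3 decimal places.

The responsibility of component k is P(Z=k) f_k(x) divided by Σ_j P(Z=j) f_j(x).
Evaluate each component's likelihood at the observed value:
  p_1 = (1/(0.98·√(2π)))·exp(−(6.63−2.02)²/(2·0.98²)) = 0.407084·exp(-11.06419) = 6.37627e-06
  p_2 = (1/(0.70·√(2π)))·exp(−(6.63−3.45)²/(2·0.70²)) = 0.569918·exp(-10.31878) = 1.88116e-05
  p_3 = (1/(0.84·√(2π)))·exp(−(6.63−5.26)²/(2·0.84²)) = 0.474931·exp(-1.33000) = 0.125608
  p_4 = (1/(0.77·√(2π)))·exp(−(6.63−6.15)²/(2·0.77²)) = 0.518107·exp(-0.19430) = 0.426615
Unnormalised posteriors:
  P(Z=1)·p_1 = 0.29 × 6.37627e-06 = 1.84912e-06
  P(Z=2)·p_2 = 0.32 × 1.88116e-05 = 6.0197e-06
  P(Z=3)·p_3 = 0.16 × 0.125608 = 0.0200973
  P(Z=4)·p_4 = 0.23 × 0.426615 = 0.0981215
Denominator: 1.84912e-06 + 6.0197e-06 + 0.0200973 + 0.0981215 = 0.118227
P(Population 4 | x) ≈ 0.830

0.830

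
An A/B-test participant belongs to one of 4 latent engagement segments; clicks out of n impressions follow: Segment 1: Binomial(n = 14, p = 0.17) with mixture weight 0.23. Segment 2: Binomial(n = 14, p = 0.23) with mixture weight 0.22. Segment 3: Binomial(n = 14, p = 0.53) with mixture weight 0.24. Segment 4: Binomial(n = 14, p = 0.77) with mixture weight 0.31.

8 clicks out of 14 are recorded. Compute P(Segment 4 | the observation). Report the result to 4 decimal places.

By Bayes' theorem, P(k | x) = π_k f_k(x) / Σ_j π_j f_j(x).
Evaluate each component's likelihood at the observed value:
  L_1 = 0.000684881
  L_2 = 0.00490143
  L_3 = 0.201535
  L_4 = 0.0549349
Multiply by the mixture weights:
  π_1·L_1 = 0.23 × 0.000684881 = 0.000157523
  π_2·L_2 = 0.22 × 0.00490143 = 0.00107831
  π_3·L_3 = 0.24 × 0.201535 = 0.0483683
  π_4·L_4 = 0.31 × 0.0549349 = 0.0170298
Normaliser: 0.000157523 + 0.00107831 + 0.0483683 + 0.0170298 = 0.0666339
P(Segment 4 | the observation) ≈ 0.2556

0.2556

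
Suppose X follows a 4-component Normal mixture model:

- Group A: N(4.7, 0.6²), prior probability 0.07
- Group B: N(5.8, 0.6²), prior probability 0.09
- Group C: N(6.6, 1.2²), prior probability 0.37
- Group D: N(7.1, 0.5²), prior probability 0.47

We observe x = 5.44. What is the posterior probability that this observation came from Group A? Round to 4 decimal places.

0.1447

By Bayes' theorem, P(k | x) = π_k f_k(x) / Σ_j π_j f_j(x).
Component likelihoods at x = 5.44:
  f_A = (1/(0.6·√(2π)))·exp(−(5.44−4.7)²/(2·0.6²)) = 0.664904·exp(-0.76056) = 0.31078
  f_B = (1/(0.6·√(2π)))·exp(−(5.44−5.8)²/(2·0.6²)) = 0.664904·exp(-0.18000) = 0.555374
  f_C = (1/(1.2·√(2π)))·exp(−(5.44−6.6)²/(2·1.2²)) = 0.332452·exp(-0.46722) = 0.208361
  f_D = (1/(0.5·√(2π)))·exp(−(5.44−7.1)²/(2·0.5²)) = 0.797885·exp(-5.51120) = 0.00322445
Unnormalised posteriors:
  π_A·f_A = 0.07 × 0.31078 = 0.0217546
  π_B·f_B = 0.09 × 0.555374 = 0.0499837
  π_C·f_C = 0.37 × 0.208361 = 0.0770936
  π_D·f_D = 0.47 × 0.00322445 = 0.00151549
Normaliser: 0.0217546 + 0.0499837 + 0.0770936 + 0.00151549 = 0.150347
Responsibility of Group A: 0.0217546 / 0.150347 ≈ 0.1447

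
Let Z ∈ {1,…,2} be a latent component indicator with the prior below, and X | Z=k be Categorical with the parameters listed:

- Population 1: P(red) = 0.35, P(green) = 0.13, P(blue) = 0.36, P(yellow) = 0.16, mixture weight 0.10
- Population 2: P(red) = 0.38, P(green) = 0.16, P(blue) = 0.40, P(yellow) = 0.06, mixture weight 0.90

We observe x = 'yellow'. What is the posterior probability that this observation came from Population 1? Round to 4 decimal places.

Posterior ∝ prior × likelihood, so P(k | x) ∝ w_k f_k(x); normalise over all components.
Categorical probabilities:
  p_1 = 0.16
  p_2 = 0.06
Prior × likelihood for each component:
  w_1·p_1 = 0.10 × 0.16 = 0.016
  w_2·p_2 = 0.90 × 0.06 = 0.054
Denominator: 0.016 + 0.054 = 0.07
Responsibility of Population 1: 0.016 / 0.07 ≈ 0.2286

0.2286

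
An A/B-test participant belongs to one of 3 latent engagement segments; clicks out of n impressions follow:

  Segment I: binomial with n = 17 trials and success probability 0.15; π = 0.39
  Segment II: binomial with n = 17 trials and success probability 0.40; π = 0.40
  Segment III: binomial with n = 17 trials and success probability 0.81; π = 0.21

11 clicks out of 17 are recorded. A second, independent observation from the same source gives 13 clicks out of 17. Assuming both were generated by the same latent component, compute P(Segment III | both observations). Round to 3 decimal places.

0.992

The responsibility of component k is π_k f_k(x) divided by Σ_j π_j f_j(x).
Since both observations come from the same component, the likelihood for component k is f_k(x₁)·f_k(x₂).
  f_I = [4.03736e-06] × [2.4179e-08] = 9.76195e-14
  f_II = [0.0242185] × [0.00206996] = 5.01314e-05
  f_III = [0.0573373] × [0.200399] = 0.0114904
Multiply by the mixture weights:
  π_I·f_I = 0.39 × 9.76195e-14 = 3.80716e-14
  π_II·f_II = 0.40 × 5.01314e-05 = 2.00525e-05
  π_III·f_III = 0.21 × 0.0114904 = 0.00241298
Marginal: 3.80716e-14 + 2.00525e-05 + 0.00241298 = 0.00243303
P(Segment III | data) = 0.00241298 / 0.00243303 ≈ 0.992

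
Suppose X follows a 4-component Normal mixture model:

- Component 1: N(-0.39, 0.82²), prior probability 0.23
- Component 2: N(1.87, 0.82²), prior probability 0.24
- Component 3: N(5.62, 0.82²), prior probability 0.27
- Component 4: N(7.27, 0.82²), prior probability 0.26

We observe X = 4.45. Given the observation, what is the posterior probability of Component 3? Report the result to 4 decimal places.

The responsibility of component k is P(Z=k) f_k(x) divided by Σ_j P(Z=j) f_j(x).
Normal densities:
  p_1 = (1/(0.82·√(2π)))·exp(−(4.45−-0.39)²/(2·0.82²)) = 0.486515·exp(-17.41939) = 1.32419e-08
  p_2 = (1/(0.82·√(2π)))·exp(−(4.45−1.87)²/(2·0.82²)) = 0.486515·exp(-4.94973) = 0.00344711
  p_3 = (1/(0.82·√(2π)))·exp(−(4.45−5.62)²/(2·0.82²)) = 0.486515·exp(-1.01792) = 0.1758
  p_4 = (1/(0.82·√(2π)))·exp(−(4.45−7.27)²/(2·0.82²)) = 0.486515·exp(-5.91344) = 0.00131498
Weight by the priors:
  P(Z=1)·p_1 = 0.23 × 1.32419e-08 = 3.04563e-09
  P(Z=2)·p_2 = 0.24 × 0.00344711 = 0.000827306
  P(Z=3)·p_3 = 0.27 × 0.1758 = 0.047466
  P(Z=4)·p_4 = 0.26 × 0.00131498 = 0.000341895
Normaliser: 3.04563e-09 + 0.000827306 + 0.047466 + 0.000341895 = 0.0486352
So the posterior for Component 3 is 0.047466 / 0.0486352 ≈ 0.9760.

0.9760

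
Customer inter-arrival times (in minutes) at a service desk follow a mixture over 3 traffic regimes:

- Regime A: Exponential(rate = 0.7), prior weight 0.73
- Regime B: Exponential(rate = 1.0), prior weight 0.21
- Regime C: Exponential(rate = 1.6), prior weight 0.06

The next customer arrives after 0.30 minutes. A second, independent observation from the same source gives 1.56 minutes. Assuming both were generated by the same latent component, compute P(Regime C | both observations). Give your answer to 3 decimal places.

By Bayes' theorem, P(k | x) = w_k f_k(x) / Σ_j w_j f_j(x).
Since both observations come from the same component, the likelihood for component k is f_k(x₁)·f_k(x₂).
  f_A = [0.567409] × [0.234881] = 0.133274
  f_B = [0.740818] × [0.210136] = 0.155673
  f_C = [0.990053] × [0.131862] = 0.130551
Unnormalised posteriors:
  w_A·f_A = 0.73 × 0.133274 = 0.0972898
  w_B·f_B = 0.21 × 0.155673 = 0.0326913
  w_C·f_C = 0.06 × 0.130551 = 0.00783305
Evidence: 0.0972898 + 0.0326913 + 0.00783305 = 0.137814
So the posterior for Regime C is 0.00783305 / 0.137814 ≈ 0.057.

0.057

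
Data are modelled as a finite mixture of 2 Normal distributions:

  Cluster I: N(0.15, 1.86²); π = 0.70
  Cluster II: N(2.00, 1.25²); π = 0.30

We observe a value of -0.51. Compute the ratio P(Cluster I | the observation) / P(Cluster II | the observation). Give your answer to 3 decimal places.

Only the two components matter; the odds are (π_i f_i(x)) / (π_j f_j(x)).
Evaluate each component's likelihood at the observed value:
  p_I = 0.201398
  p_II = 0.0425058
Odds = (0.70/0.30) × (0.201398/0.0425058) = 2.33333 × 4.73814 ≈ 11.056

11.056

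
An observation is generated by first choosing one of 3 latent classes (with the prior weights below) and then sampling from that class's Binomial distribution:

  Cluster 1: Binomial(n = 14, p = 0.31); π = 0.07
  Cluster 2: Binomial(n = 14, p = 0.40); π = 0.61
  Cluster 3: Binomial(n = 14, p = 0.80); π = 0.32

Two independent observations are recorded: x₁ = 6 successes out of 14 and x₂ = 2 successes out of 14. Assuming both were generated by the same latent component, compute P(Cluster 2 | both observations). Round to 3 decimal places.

Posterior ∝ prior × likelihood, so P(k | x) ∝ P(Z=k) f_k(x); normalise over all components.
Since both observations come from the same component, the likelihood for component k is f_k(x₁)·f_k(x₂).
  p_1 = [C(14,6)·0.31^6·0.69^8 = 3003·0.000887504·0.0513798 = 0.136936] × [0.101848] = 0.0139467
  p_2 = [C(14,6)·0.40^6·0.60^8 = 3003·0.004096·0.0167962 = 0.206598] × [0.031694] = 0.00654789
  p_3 = [C(14,6)·0.80^6·0.20^8 = 3003·0.262144·2.56e-06 = 0.00201528] × [2.38551e-07] = 4.80747e-10
Multiply by the mixture weights:
  P(Z=1)·p_1 = 0.07 × 0.0139467 = 0.00097627
  P(Z=2)·p_2 = 0.61 × 0.00654789 = 0.00399422
  P(Z=3)·p_3 = 0.32 × 4.80747e-10 = 1.53839e-10
Sum: 0.00097627 + 0.00399422 + 1.53839e-10 = 0.00497049
P(Cluster 2 | x₁, x₂) = 0.00399422 / 0.00497049 ≈ 0.804

0.804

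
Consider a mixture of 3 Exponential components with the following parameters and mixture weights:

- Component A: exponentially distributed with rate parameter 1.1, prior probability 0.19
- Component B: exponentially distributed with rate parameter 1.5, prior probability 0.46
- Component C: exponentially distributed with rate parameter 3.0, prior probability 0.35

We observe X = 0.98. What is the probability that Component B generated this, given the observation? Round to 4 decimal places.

The responsibility of component k is w_k f_k(x) divided by Σ_j w_j f_j(x).
Evaluate each component's likelihood at the observed value:
  L_A = 0.374303
  L_B = 0.344888
  L_C = 0.158597
Unnormalised posteriors:
  w_A·L_A = 0.19 × 0.374303 = 0.0711176
  w_B·L_B = 0.46 × 0.344888 = 0.158649
  w_C·L_C = 0.35 × 0.158597 = 0.055509
Marginal: 0.0711176 + 0.158649 + 0.055509 = 0.285275
P(Component B | data) = 0.158649 / 0.285275 ≈ 0.5561

0.5561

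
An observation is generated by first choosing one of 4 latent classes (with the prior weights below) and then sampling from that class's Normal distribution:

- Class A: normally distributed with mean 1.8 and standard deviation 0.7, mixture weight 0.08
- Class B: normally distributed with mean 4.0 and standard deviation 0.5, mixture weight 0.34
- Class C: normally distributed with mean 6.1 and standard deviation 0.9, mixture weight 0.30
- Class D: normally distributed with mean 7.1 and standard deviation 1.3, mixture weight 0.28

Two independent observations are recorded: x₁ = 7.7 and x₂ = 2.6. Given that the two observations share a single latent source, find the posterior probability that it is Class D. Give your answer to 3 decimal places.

0.904

By Bayes' theorem, P(k | x) = π_k f_k(x) / Σ_j π_j f_j(x).
Since both observations come from the same component, the likelihood for component k is f_k(x₁)·f_k(x₂).
  L_A = [2.13548e-16] × [0.296614] = 6.33411e-17
  L_B = [1.02555e-12] × [0.0158309] = 1.62354e-14
  L_C = [0.0912799] × [0.000230489] = 2.1039e-05
  L_D = [0.275874] × [0.000767458] = 0.000211722
Weight by the priors:
  π_A·L_A = 0.08 × 6.33411e-17 = 5.06729e-18
  π_B·L_B = 0.34 × 1.62354e-14 = 5.52003e-15
  π_C·L_C = 0.30 × 2.1039e-05 = 6.31171e-06
  π_D·L_D = 0.28 × 0.000211722 = 5.9282e-05
Sum: 5.06729e-18 + 5.52003e-15 + 6.31171e-06 + 5.9282e-05 = 6.55937e-05
P(Class D | x) = 5.9282e-05 / 6.55937e-05 ≈ 0.904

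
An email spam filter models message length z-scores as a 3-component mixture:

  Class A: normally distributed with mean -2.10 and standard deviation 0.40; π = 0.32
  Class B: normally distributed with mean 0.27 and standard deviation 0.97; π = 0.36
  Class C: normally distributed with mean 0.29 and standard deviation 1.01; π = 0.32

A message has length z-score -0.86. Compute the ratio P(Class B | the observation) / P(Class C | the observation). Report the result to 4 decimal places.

1.1364

Posterior odds = (π_i f_i(x)) / (π_j f_j(x)); the normalising sum cancels.
Evaluate each component's likelihood at the observed value:
  f_A = (1/(0.40·√(2π)))·exp(−(-0.86−-2.10)²/(2·0.40²)) = 0.997356·exp(-4.80500) = 0.00816705
  f_B = (1/(0.97·√(2π)))·exp(−(-0.86−0.27)²/(2·0.97²)) = 0.411281·exp(-0.67855) = 0.208664
  f_C = (1/(1.01·√(2π)))·exp(−(-0.86−0.29)²/(2·1.01²)) = 0.394992·exp(-0.64822) = 0.206571
Posterior odds = (π_B·f_B) / (π_C·f_C) = (0.36·0.208664) / (0.32·0.206571) = 0.0751189 / 0.0661028 ≈ 1.1364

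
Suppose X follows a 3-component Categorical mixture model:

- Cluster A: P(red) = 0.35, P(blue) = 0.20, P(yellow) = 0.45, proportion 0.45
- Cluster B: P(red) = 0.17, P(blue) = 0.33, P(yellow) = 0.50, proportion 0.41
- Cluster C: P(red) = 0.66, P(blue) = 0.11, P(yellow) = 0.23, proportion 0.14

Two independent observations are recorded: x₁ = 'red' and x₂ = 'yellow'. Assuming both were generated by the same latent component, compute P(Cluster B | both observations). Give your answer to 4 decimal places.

0.2745

Apply Bayes' rule: the posterior for each component is proportional to its prior times its likelihood at x.
Since both observations come from the same component, the likelihood for component k is f_k(x₁)·f_k(x₂).
  L_A = [0.35] × [0.45] = 0.1575
  L_B = [0.17] × [0.5] = 0.085
  L_C = [0.66] × [0.23] = 0.1518
Unnormalised posteriors:
  P(Z=A)·L_A = 0.45 × 0.1575 = 0.070875
  P(Z=B)·L_B = 0.41 × 0.085 = 0.03485
  P(Z=C)·L_C = 0.14 × 0.1518 = 0.021252
Evidence: 0.070875 + 0.03485 + 0.021252 = 0.126977
So the posterior for Cluster B is 0.03485 / 0.126977 ≈ 0.2745.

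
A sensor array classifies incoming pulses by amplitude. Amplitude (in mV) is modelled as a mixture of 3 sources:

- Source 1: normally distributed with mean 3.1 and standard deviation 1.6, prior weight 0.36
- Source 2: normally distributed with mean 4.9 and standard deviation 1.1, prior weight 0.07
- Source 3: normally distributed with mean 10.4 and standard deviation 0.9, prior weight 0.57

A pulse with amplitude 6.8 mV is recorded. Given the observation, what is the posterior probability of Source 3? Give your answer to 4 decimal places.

0.0071

Apply Bayes' rule: the posterior for each component is proportional to its prior times its likelihood at x.
Evaluate each component's likelihood at the observed value:
  L_1 = 0.0172013
  L_2 = 0.0815952
  L_3 = 0.0001487
Weight by the priors:
  w_1·L_1 = 0.36 × 0.0172013 = 0.00619247
  w_2·L_2 = 0.07 × 0.0815952 = 0.00571167
  w_3·L_3 = 0.57 × 0.0001487 = 8.47591e-05
Evidence: 0.00619247 + 0.00571167 + 8.47591e-05 = 0.0119889
So the posterior for Source 3 is 8.47591e-05 / 0.0119889 ≈ 0.0071.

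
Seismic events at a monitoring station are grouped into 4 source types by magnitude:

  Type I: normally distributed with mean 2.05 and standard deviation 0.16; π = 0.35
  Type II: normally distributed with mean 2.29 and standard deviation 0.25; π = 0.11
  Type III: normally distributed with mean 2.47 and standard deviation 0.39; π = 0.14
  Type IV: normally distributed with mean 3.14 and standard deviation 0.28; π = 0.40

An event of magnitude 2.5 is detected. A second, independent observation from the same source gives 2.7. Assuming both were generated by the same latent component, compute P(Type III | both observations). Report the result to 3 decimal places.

0.641

The responsibility of component k is π_k f_k(x) divided by Σ_j π_j f_j(x).
Since both observations come from the same component, the likelihood for component k is f_k(x₁)·f_k(x₂).
  p_I = [0.0477663] × [0.000650148] = 3.10552e-05
  p_II = [1.12138] × [0.415844] = 0.466318
  p_III = [1.01991] × [0.859651] = 0.876764
  p_IV = [0.104537] × [0.414506] = 0.0433311
Prior × likelihood for each component:
  π_I·p_I = 0.35 × 3.10552e-05 = 1.08693e-05
  π_II·p_II = 0.11 × 0.466318 = 0.0512949
  π_III·p_III = 0.14 × 0.876764 = 0.122747
  π_IV·p_IV = 0.40 × 0.0433311 = 0.0173324
Evidence: 1.08693e-05 + 0.0512949 + 0.122747 + 0.0173324 = 0.191385
So the posterior for Type III is 0.122747 / 0.191385 ≈ 0.641.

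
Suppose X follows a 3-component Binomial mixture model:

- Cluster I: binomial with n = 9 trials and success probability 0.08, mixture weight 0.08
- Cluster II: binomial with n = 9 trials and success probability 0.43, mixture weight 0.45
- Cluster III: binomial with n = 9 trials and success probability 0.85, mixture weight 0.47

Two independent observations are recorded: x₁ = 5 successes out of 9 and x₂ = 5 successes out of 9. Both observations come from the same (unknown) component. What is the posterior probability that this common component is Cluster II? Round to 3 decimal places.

0.979

The responsibility of component k is w_k f_k(x) divided by Σ_j w_j f_j(x).
Since both observations come from the same component, the likelihood for component k is f_k(x₁)·f_k(x₂).
  f_I = [C(9,5)·0.08^5·0.92^4 = 126·3.2768e-06·0.716393 = 0.000295782] × [0.000295782] = 8.7487e-08
  f_II = [C(9,5)·0.43^5·0.57^4 = 126·0.0147008·0.10556 = 0.195529] × [0.195529] = 0.0382318
  f_III = [C(9,5)·0.85^5·0.15^4 = 126·0.443705·0.00050625 = 0.0283029] × [0.0283029] = 0.000801051
Weight by the priors:
  w_I·f_I = 0.08 × 8.7487e-08 = 6.99896e-09
  w_II·f_II = 0.45 × 0.0382318 = 0.0172043
  w_III·f_III = 0.47 × 0.000801051 = 0.000376494
Evidence: 6.99896e-09 + 0.0172043 + 0.000376494 = 0.0175808
So the posterior for Cluster II is 0.0172043 / 0.0175808 ≈ 0.979.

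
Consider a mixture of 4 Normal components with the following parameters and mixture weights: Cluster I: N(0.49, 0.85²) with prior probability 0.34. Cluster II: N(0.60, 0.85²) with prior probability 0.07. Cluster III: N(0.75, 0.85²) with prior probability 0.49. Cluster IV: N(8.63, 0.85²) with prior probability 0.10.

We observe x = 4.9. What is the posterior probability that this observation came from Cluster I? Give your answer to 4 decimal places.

Apply Bayes' rule: the posterior for each component is proportional to its prior times its likelihood at x.
Normal densities:
  p_I = (1/(0.85·√(2π)))·exp(−(4.9−0.49)²/(2·0.85²)) = 0.469344·exp(-13.45889) = 6.70453e-07
  p_II = (1/(0.85·√(2π)))·exp(−(4.9−0.60)²/(2·0.85²)) = 0.469344·exp(-12.79585) = 1.30114e-06
  p_III = (1/(0.85·√(2π)))·exp(−(4.9−0.75)²/(2·0.85²)) = 0.469344·exp(-11.91869) = 3.12804e-06
  p_IV = (1/(0.85·√(2π)))·exp(−(4.9−8.63)²/(2·0.85²)) = 0.469344·exp(-9.62830) = 3.09009e-05
Unnormalised posteriors:
  w_I·p_I = 0.34 × 6.70453e-07 = 2.27954e-07
  w_II·p_II = 0.07 × 1.30114e-06 = 9.108e-08
  w_III·p_III = 0.49 × 3.12804e-06 = 1.53274e-06
  w_IV·p_IV = 0.10 × 3.09009e-05 = 3.09009e-06
Normaliser: 2.27954e-07 + 9.108e-08 + 1.53274e-06 + 3.09009e-06 = 4.94187e-06
P(Cluster I | 4.9) ≈ 0.0461

0.0461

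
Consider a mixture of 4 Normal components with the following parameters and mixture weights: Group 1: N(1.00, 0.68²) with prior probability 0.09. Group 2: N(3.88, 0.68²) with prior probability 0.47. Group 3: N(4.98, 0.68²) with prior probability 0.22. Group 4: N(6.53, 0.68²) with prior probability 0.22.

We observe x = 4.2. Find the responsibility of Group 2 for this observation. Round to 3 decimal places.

P(component k | x) = π_k·f_k(x) / marginal(x), where marginal(x) = Σ_j π_j·f_j(x).
Component likelihoods at x = 4.2:
  L_1 = 9.1118e-06
  L_2 = 0.525186
  L_3 = 0.303872
  L_4 = 0.00165554
Prior × likelihood for each component:
  π_1·L_1 = 0.09 × 9.1118e-06 = 8.20062e-07
  π_2·L_2 = 0.47 × 0.525186 = 0.246837
  π_3·L_3 = 0.22 × 0.303872 = 0.0668519
  π_4·L_4 = 0.22 × 0.00165554 = 0.000364219
Evidence: 8.20062e-07 + 0.246837 + 0.0668519 + 0.000364219 = 0.314054
So the posterior for Group 2 is 0.246837 / 0.314054 ≈ 0.786.

0.786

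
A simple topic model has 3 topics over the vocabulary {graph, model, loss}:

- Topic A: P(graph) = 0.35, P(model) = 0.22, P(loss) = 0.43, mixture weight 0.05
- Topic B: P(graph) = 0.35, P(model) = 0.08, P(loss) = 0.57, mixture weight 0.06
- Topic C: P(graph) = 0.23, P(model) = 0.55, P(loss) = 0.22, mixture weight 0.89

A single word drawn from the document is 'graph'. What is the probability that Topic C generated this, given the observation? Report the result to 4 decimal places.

0.8417

Posterior ∝ prior × likelihood, so P(k | x) ∝ π_k f_k(x); normalise over all components.
Categorical probabilities:
  p_A = 0.35
  p_B = 0.35
  p_C = 0.23
Unnormalised posteriors:
  π_A·p_A = 0.05 × 0.35 = 0.0175
  π_B·p_B = 0.06 × 0.35 = 0.021
  π_C·p_C = 0.89 × 0.23 = 0.2047
Normaliser: 0.0175 + 0.021 + 0.2047 = 0.2432
Responsibility of Topic C: 0.2047 / 0.2432 ≈ 0.8417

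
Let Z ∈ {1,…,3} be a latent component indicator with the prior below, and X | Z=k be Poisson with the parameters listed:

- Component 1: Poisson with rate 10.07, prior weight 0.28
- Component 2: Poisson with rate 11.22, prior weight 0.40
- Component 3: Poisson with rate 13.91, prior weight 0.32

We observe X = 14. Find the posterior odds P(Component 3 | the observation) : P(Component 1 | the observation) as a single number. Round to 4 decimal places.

2.2619

The posterior odds equal the prior odds times the likelihood ratio: (π_i/π_j)·(f_i(x)/f_j(x)).
Component likelihoods at x = 14:
  f_1 = e^(−10.07)·10.07^14/14! = 0.0535376
  f_2 = e^(−11.22)·11.22^14/14! = 0.0770385
  f_3 = e^(−13.91)·13.91^14/14! = 0.105958
0.0339067 / 0.0149905 ≈ 2.2619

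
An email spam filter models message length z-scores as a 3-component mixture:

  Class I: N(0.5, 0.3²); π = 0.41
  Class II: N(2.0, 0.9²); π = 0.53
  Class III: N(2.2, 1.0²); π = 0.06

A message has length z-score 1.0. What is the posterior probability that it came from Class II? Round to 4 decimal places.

P(component k | x) = π_k·f_k(x) / marginal(x), where marginal(x) = Σ_j π_j·f_j(x).
Evaluate each component's likelihood at the observed value:
  L_I = (1/(0.3·√(2π)))·exp(−(1.0−0.5)²/(2·0.3²)) = 1.329808·exp(-1.38889) = 0.33159
  L_II = (1/(0.9·√(2π)))·exp(−(1.0−2.0)²/(2·0.9²)) = 0.443269·exp(-0.61728) = 0.239103
  L_III = (1/(1.0·√(2π)))·exp(−(1.0−2.2)²/(2·1.0²)) = 0.398942·exp(-0.72000) = 0.194186
Weight by the priors:
  π_I·L_I = 0.41 × 0.33159 = 0.135952
  π_II·L_II = 0.53 × 0.239103 = 0.126724
  π_III·L_III = 0.06 × 0.194186 = 0.0116512
Evidence: 0.135952 + 0.126724 + 0.0116512 = 0.274328
Responsibility of Class II: 0.126724 / 0.274328 ≈ 0.4619

0.4619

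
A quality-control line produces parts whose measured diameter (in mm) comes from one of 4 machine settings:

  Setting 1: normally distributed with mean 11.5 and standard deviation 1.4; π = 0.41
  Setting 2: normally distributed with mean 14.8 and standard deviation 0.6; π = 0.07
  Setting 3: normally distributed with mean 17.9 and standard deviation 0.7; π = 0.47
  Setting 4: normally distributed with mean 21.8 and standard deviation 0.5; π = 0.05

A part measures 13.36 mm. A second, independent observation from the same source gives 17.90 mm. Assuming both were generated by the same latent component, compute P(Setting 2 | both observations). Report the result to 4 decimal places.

0.0069

P(component k | x) = π_k·f_k(x) / marginal(x), where marginal(x) = Σ_j π_j·f_j(x).
Since both observations come from the same component, the likelihood for component k is f_k(x₁)·f_k(x₂).
  f_1 = [0.117895] × [8.25749e-06] = 9.73515e-07
  f_2 = [0.0373242] × [1.06202e-06] = 3.96392e-08
  f_3 = [4.18431e-10] × [0.569918] = 2.38471e-10
  f_4 = [1.0696e-62] × [4.90571e-14] = 5.24715e-76
Unnormalised posteriors:
  π_1·f_1 = 0.41 × 9.73515e-07 = 3.99141e-07
  π_2·f_2 = 0.07 × 3.96392e-08 = 2.77474e-09
  π_3·f_3 = 0.47 × 2.38471e-10 = 1.12082e-10
  π_4·f_4 = 0.05 × 5.24715e-76 = 2.62357e-77
Evidence: 3.99141e-07 + 2.77474e-09 + 1.12082e-10 + 2.62357e-77 = 4.02028e-07
So the posterior for Setting 2 is 2.77474e-09 / 4.02028e-07 ≈ 0.0069.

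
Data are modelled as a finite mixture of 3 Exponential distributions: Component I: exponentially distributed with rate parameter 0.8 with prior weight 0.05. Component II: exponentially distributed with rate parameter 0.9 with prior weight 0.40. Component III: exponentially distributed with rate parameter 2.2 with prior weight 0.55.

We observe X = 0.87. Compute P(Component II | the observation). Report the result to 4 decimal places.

0.4533

By Bayes' theorem, P(k | x) = P(Z=k) f_k(x) / Σ_j P(Z=j) f_j(x).
Evaluate each component's likelihood at the observed value:
  f_I = 0.8·e^(−0.8·0.87) = 0.8·e^(−0.6960) = 0.39886
  f_II = 0.9·e^(−0.9·0.87) = 0.9·e^(−0.7830) = 0.41133
  f_III = 2.2·e^(−2.2·0.87) = 2.2·e^(−1.9140) = 0.324476
Multiply by the mixture weights:
  P(Z=I)·f_I = 0.05 × 0.39886 = 0.019943
  P(Z=II)·f_II = 0.40 × 0.41133 = 0.164532
  P(Z=III)·f_III = 0.55 × 0.324476 = 0.178462
Denominator: 0.019943 + 0.164532 + 0.178462 = 0.362937
P(Component II | the observation) = 0.164532 / 0.362937 ≈ 0.4533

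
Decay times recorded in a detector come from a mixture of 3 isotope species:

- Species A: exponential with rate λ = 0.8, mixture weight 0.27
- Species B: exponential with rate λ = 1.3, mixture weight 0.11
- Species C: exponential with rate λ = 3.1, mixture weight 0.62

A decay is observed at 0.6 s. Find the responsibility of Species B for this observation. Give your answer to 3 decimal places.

Posterior ∝ prior × likelihood, so P(k | x) ∝ P(Z=k) f_k(x); normalise over all components.
Exponential densities:
  f_A = 0.495027
  f_B = 0.595928
  f_C = 0.482585
Multiply by the mixture weights:
  P(Z=A)·f_A = 0.27 × 0.495027 = 0.133657
  P(Z=B)·f_B = 0.11 × 0.595928 = 0.0655521
  P(Z=C)·f_C = 0.62 × 0.482585 = 0.299203
Normaliser: 0.133657 + 0.0655521 + 0.299203 = 0.498412
P(Species B | data) ≈ 0.132

0.132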